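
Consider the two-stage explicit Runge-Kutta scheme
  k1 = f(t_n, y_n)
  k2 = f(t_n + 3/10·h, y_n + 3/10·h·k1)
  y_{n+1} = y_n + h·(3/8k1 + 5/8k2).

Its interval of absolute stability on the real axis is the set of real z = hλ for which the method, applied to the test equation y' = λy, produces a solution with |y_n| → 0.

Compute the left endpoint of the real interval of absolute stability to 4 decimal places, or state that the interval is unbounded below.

z* = -5.3333.

With y'=λy (z=hλ):
  k1=λy_n ⇒ h·k1=z·y_n;  k2=λ(1+3/10z)y_n ⇒ h·k2=z(1+3/10z)y_n
  y_{n+1}/y_n = 1 + 3/8z + 5/8z(1+3/10z) = 1 + z + 3/16z²
  ⇒ R(z) = 1 + z + 3/16z².

Solve |R(x)|<1 on ℝ⁻.
x=-1.7: |R|=0.1581
R=1: x+3/16x²=0 ⇒ x=−16/3=-5.3333; min R=1−1/(4·3/16)=-0.3333>−1
Confirm numerically:
  x=-3.894: |R|=0.05089 <1
  x=-2.995: |R|=0.31312 <1
  x=-2.834: |R|=0.32808 <1
  x=-5.852: |R|=1.56911 >1
  x=-5.823: |R|=1.53462 >1
  x=-5.763: |R|=1.46428 >1
So |R|<1 on (-5.3333, 0).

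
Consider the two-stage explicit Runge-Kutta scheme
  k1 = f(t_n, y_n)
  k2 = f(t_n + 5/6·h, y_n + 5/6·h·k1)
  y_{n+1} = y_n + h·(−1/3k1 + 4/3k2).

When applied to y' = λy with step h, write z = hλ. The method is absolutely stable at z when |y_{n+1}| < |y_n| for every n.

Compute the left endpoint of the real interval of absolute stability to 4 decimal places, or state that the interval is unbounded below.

On y'=λy, z=hλ:
  k1=λy_n ⇒ h·k1=z·y_n;  k2=λ(1+5/6z)y_n ⇒ h·k2=z(1+5/6z)y_n
  y_{n+1}/y_n = 1 − 1/3z + 4/3z(1+5/6z) = 1 + z + 10/9z²
  Hence R(z) = 1 + z + 10/9z².

Need |R(x)|<1, x<0.
x=-1.63: |R|=2.3221
R=1: x+10/9x²=0 ⇒ x=−9/10=-0.9000; min R=1−1/(4·10/9)=0.7750>−1
Confirm numerically:
  x=-0.831: |R|=0.93629 <1
  x=-0.633: |R|=0.81221 <1
  x=-0.451: |R|=0.77500 <1
  x=-0.389: |R|=0.77913 <1
  x=-1.439: |R|=1.86180 >1
  x=-1.269: |R|=1.52029 >1
Stable set (-0.9000, 0).

left endpoint -0.9000.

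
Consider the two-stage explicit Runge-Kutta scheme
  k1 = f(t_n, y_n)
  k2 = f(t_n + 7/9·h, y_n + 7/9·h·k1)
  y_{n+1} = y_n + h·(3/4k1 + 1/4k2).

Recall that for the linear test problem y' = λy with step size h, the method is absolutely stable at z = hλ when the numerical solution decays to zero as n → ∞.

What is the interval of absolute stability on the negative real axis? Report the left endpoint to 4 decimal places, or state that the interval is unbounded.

z∈(-5.1429,0).

On y'=λy, z=hλ:
  k1=λy_n ⇒ h·k1=z·y_n;  k2=λ(1+7/9z)y_n ⇒ h·k2=z(1+7/9z)y_n
  y_{n+1}/y_n = 1 + 3/4z + 1/4z(1+7/9z) = 1 + z + 7/36z²
  R(z) = 1 + z + 7/36z².

Boundary: |R(x)|=1, x<0.
x=-0.35: |R|=0.6738
R=1: x+7/36x²=0 ⇒ x=−36/7=-5.1429; min R=1−1/(4·7/36)=-0.2857>−1
Confirm numerically:
  x=-5.035: |R|=0.89440 <1
  x=-4.046: |R|=0.13708 <1
  x=-3.922: |R|=0.06896 <1
  x=-2.694: |R|=0.28279 <1
  x=-5.718: |R|=1.63946 >1
  x=-5.642: |R|=1.54759 >1
  x=-5.402: |R|=1.27220 >1
Stable set (-5.1429, 0).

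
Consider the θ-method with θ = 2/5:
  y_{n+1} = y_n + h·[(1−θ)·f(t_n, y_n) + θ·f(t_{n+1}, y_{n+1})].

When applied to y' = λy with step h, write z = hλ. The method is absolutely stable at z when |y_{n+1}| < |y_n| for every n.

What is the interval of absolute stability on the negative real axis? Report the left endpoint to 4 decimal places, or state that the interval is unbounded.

z∈(-10.0000,0).

With y'=λy (z=hλ):
  y_{n+1} = y_n + z·[3/5·y_n + 2/5·y_{n+1}] ⇒ (1 − 2/5z)y_{n+1} = (1 + 3/5z)y_n
  R(z) = (1 + 3/5z)/(1 − 2/5z).

Solve |R(x)|<1 on ℝ⁻.
x=-1.56: |R|=0.0394
R=−1: 1+3/5x = −1+2/5x ⇒ -1/5x=2 ⇒ x=2/(-1/5)=-10.0000
Confirm numerically:
  x=-7.895: |R|=0.89875 <1
  x=-7.672: |R|=0.88557 <1
  x=-7.223: |R|=0.85719 <1
  x=-10.437: |R|=1.01689 >1
  x=-10.273: |R|=1.01069 >1
Stable set (-10.0000, 0).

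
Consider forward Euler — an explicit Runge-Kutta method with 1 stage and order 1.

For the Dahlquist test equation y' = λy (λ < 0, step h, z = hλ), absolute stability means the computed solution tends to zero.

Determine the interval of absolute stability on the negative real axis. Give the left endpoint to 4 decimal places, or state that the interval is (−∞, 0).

z∈(-2.0000,0).

Set f=λy, z=hλ:
  order 1, 1-stage ⇒ R(z)=1+z
  (e.g. R(-0.98)=0.02000, |R|=0.02000)

Boundary: |R(x)|=1, x<0.
x=-0.98: |R|=0.0200
|R(-1.77)|=0.7700 |R(-1.46)|=0.4600 |R(-0.65)|=0.3500
Bisect:
  x_lo=-2.6492 |R|=1.6492  x_hi=-0.1418 |R|=0.8582
  mid=-1.39554 |R|=0.39554 →hi
  mid=-2.02238 |R|=1.02238 →lo
  mid=-1.70896 |R|=0.70896 →hi
  mid=-1.86567 |R|=0.86567 →hi
  mid=-1.94403 |R|=0.94403 →hi
  mid=-1.98321 |R|=0.98321 →hi
  mid=-2.00280 |R|=1.00280 →lo
  mid=-1.99300 |R|=0.99300 →hi
  ...
  [-2.00004,-1.99989] ⇒ x*=-2.0000
So |R|<1 on (-2.0000, 0).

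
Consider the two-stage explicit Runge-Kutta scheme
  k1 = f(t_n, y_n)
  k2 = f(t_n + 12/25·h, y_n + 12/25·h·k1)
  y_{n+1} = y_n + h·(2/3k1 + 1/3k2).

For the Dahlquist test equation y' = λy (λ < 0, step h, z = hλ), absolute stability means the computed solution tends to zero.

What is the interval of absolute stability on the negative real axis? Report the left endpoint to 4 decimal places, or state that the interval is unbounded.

Test eqn y'=λy, z=hλ:
  k1=λy_n ⇒ h·k1=z·y_n;  k2=λ(1+12/25z)y_n ⇒ h·k2=z(1+12/25z)y_n
  y_{n+1}/y_n = 1 + 2/3z + 1/3z(1+12/25z) = 1 + z + 4/25z²
  R(z) = 1 + z + 4/25z².

Solve |R(x)|<1 on ℝ⁻.
x=-1.44: |R|=0.1082
R=1: x+4/25x²=0 ⇒ x=−25/4=-6.2500; min R=1−1/(4·4/25)=-0.5625>−1
Confirm numerically:
  x=-6.185: |R|=0.93568 <1
  x=-6.110: |R|=0.86314 <1
  x=-5.294: |R|=0.19023 <1
  x=-3.535: |R|=0.53560 <1
  x=-6.788: |R|=1.58431 >1
  x=-6.687: |R|=1.46756 >1
  x=-6.500: |R|=1.26000 >1
So |R|<1 on (-6.2500, 0).

z∈(-6.2500,0).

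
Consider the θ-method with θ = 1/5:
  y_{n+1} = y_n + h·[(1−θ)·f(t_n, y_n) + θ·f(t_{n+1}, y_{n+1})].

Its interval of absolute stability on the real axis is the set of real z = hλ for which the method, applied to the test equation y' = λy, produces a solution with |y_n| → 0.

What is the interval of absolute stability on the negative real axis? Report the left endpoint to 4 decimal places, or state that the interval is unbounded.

Set f=λy, z=hλ:
  y_{n+1} = y_n + z·[4/5·y_n + 1/5·y_{n+1}] ⇒ (1 − 1/5z)y_{n+1} = (1 + 4/5z)y_n
  Hence R(z) = (1 + 4/5z)/(1 − 1/5z).

Boundary: |R(x)|=1, x<0.
x=-0.78: |R|=0.3253
R=−1: 1+4/5x = −1+1/5x ⇒ -3/5x=2 ⇒ x=2/(-3/5)=-3.3333
Confirm numerically:
  x=-3.270: |R|=0.97703 <1
  x=-2.376: |R|=0.61063 <1
  x=-1.837: |R|=0.34343 <1
  x=-1.637: |R|=0.23324 <1
  x=-3.744: |R|=1.14090 >1
  x=-3.364: |R|=1.01100 >1
Interval (-3.3333, 0).

z∈(-3.3333,0).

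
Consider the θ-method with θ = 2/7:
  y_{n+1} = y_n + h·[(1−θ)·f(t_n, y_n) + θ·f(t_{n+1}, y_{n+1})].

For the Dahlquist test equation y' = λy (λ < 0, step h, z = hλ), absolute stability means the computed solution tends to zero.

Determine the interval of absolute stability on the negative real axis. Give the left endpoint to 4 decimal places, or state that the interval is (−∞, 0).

Test eqn y'=λy, z=hλ:
  y_{n+1} = y_n + z·[5/7·y_n + 2/7·y_{n+1}] ⇒ (1 − 2/7z)y_{n+1} = (1 + 5/7z)y_n
  so R(z) = (1 + 5/7z)/(1 − 2/7z).

Solve |R(x)|<1 on ℝ⁻.
x=-1.63: |R|=0.1121
R=−1: 1+5/7x = −1+2/7x ⇒ -3/7x=2 ⇒ x=2/(-3/7)=-4.6667
Confirm numerically:
  x=-4.471: |R|=0.96318 <1
  x=-4.153: |R|=0.89932 <1
  x=-2.974: |R|=0.60782 <1
  x=-5.248: |R|=1.09968 >1
  x=-5.222: |R|=1.09551 >1
Stable set (-4.6667, 0).

z∈(-4.6667,0).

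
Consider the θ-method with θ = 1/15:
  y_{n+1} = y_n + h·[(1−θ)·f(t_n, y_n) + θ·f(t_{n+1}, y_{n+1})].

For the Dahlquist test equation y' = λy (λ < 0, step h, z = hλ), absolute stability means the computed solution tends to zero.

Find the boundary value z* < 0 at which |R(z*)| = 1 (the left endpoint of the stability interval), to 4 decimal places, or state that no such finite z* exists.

z* = -2.3077.

With y'=λy (z=hλ):
  y_{n+1} = y_n + z·[14/15·y_n + 1/15·y_{n+1}] ⇒ (1 − 1/15z)y_{n+1} = (1 + 14/15z)y_n
  R(z) = (1 + 14/15z)/(1 − 1/15z).

Need |R(x)|<1, x<0.
x=-0.76: |R|=0.2766
R=−1: 1+14/15x = −1+1/15x ⇒ -13/15x=2 ⇒ x=2/(-13/15)=-2.3077
Confirm numerically:
  x=-2.115: |R|=0.85364 <1
  x=-1.057: |R|=0.01258 <1
  x=-1.020: |R|=0.04494 <1
  x=-2.873: |R|=1.41118 >1
  x=-2.656: |R|=1.25646 >1
  x=-2.492: |R|=1.13698 >1
So |R|<1 on (-2.3077, 0).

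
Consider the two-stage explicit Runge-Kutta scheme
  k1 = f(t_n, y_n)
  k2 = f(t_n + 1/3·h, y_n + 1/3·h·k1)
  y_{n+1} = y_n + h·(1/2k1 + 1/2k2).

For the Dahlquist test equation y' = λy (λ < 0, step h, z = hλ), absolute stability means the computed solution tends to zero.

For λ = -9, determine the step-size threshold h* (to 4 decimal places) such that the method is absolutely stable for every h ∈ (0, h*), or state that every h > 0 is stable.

Test eqn y'=λy, z=hλ:
  k1=λy_n ⇒ h·k1=z·y_n;  k2=λ(1+1/3z)y_n ⇒ h·k2=z(1+1/3z)y_n
  y_{n+1}/y_n = 1 + 1/2z + 1/2z(1+1/3z) = 1 + z + 1/6z²
  so R(z) = 1 + z + 1/6z².

Solve |R(x)|<1 on ℝ⁻.
x=-1.12: |R|=0.0891
R=1: x+1/6x²=0 ⇒ x=−6=-6.0000; min R=1−1/(4·1/6)=-0.5000>−1
Confirm numerically:
  x=-5.923: |R|=0.92399 <1
  x=-3.135: |R|=0.49696 <1
  x=-2.565: |R|=0.46846 <1
  x=-2.563: |R|=0.46817 <1
  x=-6.536: |R|=1.58388 >1
  x=-6.216: |R|=1.22378 >1
  x=-6.135: |R|=1.13804 >1
Stable set (-6.0000, 0).

(-6.0000,0); λ=-9 ⇒ h* = (6)/9 = 0.6667.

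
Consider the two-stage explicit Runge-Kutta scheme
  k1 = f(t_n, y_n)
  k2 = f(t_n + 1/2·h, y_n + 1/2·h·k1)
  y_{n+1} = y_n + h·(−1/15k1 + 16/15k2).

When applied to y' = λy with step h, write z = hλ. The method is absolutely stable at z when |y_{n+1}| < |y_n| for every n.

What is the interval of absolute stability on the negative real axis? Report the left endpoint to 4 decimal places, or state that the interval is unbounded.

With y'=λy (z=hλ):
  k1=λy_n ⇒ h·k1=z·y_n;  k2=λ(1+1/2z)y_n ⇒ h·k2=z(1+1/2z)y_n
  y_{n+1}/y_n = 1 − 1/15z + 16/15z(1+1/2z) = 1 + z + 8/15z²
  Hence R(z) = 1 + z + 8/15z².

Solve |R(x)|<1 on ℝ⁻.
x=-0.65: |R|=0.5753
R=1: x+8/15x²=0 ⇒ x=−15/8=-1.8750; min R=1−1/(4·8/15)=0.5312>−1
Confirm numerically:
  x=-1.820: |R|=0.94661 <1
  x=-1.220: |R|=0.57381 <1
  x=-0.837: |R|=0.53664 <1
  x=-2.451: |R|=1.75295 >1
  x=-2.089: |R|=1.23842 >1
So |R|<1 on (-1.8750, 0).

(-1.8750, 0).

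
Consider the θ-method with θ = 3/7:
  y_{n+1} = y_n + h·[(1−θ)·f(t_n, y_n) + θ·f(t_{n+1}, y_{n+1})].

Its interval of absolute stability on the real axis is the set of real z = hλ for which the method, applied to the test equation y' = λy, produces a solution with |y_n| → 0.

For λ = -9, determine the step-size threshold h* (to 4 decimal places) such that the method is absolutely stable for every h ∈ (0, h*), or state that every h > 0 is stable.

With y'=λy (z=hλ):
  y_{n+1} = y_n + z·[4/7·y_n + 3/7·y_{n+1}] ⇒ (1 − 3/7z)y_{n+1} = (1 + 4/7z)y_n
  R(z) = (1 + 4/7z)/(1 − 3/7z).

Need |R(x)|<1, x<0.
x=-1.52: |R|=0.0796
R=−1: 1+4/7x = −1+3/7x ⇒ -1/7x=2 ⇒ x=2/(-1/7)=-14.0000
Confirm numerically:
  x=-10.644: |R|=0.91380 <1
  x=-7.987: |R|=0.80579 <1
  x=-6.934: |R|=0.74585 <1
  x=-14.212: |R|=1.00427 >1
  x=-14.122: |R|=1.00247 >1
  x=-14.046: |R|=1.00094 >1
So |R|<1 on (-14.0000, 0).

(-14.0000,0); λ=-9 ⇒ h* = (14)/9 = 1.5556.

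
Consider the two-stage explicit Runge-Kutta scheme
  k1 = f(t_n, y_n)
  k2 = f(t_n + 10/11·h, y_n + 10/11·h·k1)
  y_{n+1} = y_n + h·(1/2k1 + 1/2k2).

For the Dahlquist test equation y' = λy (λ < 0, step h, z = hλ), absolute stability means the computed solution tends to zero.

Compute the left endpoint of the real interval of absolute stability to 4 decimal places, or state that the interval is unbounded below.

Test eqn y'=λy, z=hλ:
  k1=λy_n ⇒ h·k1=z·y_n;  k2=λ(1+10/11z)y_n ⇒ h·k2=z(1+10/11z)y_n
  y_{n+1}/y_n = 1 + 1/2z + 1/2z(1+10/11z) = 1 + z + 5/11z²
  so R(z) = 1 + z + 5/11z².

Solve |R(x)|<1 on ℝ⁻.
x=-1.48: |R|=0.5156
R=1: x+5/11x²=0 ⇒ x=−11/5=-2.2000; min R=1−1/(4·5/11)=0.4500>−1
Confirm numerically:
  x=-2.102: |R|=0.90637 <1
  x=-0.937: |R|=0.46208 <1
  x=-0.882: |R|=0.47160 <1
  x=-2.303: |R|=1.10782 >1
  x=-2.298: |R|=1.10237 >1
  x=-2.230: |R|=1.03041 >1
So |R|<1 on (-2.2000, 0).

z* = -2.2000.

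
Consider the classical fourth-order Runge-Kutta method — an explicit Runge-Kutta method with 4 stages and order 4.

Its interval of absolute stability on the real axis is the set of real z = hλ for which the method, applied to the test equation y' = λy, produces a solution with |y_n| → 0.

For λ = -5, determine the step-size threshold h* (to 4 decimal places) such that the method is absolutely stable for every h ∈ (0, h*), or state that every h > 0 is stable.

On y'=λy, z=hλ:
  order 4, 4-stage ⇒ R(z)=1+z+z^2/2+z^3/6+z^4/24
  (e.g. R(-1.01)=0.37169, |R|=0.37169)

Find x<0 with |R(x)|<1.
x=-1.01: |R|=0.3717
|R(-3)|=1.3750 |R(-0.86)|=0.4266 |R(-0.78)|=0.4605
Bisect:
  x_lo=-3.2262 |R|=1.8953  x_hi=-0.3290 |R|=0.7197
  mid=-1.77758 |R|=0.28220 →hi
  mid=-2.50188 |R|=0.65029 →hi
  mid=-2.86404 |R|=1.12536 →lo
  mid=-2.68296 |R|=0.85636 →hi
  mid=-2.77350 |R|=0.98236 →hi
  mid=-2.81877 |R|=1.05165 →lo
  mid=-2.79613 |R|=1.01647 →lo
  mid=-2.78482 |R|=0.99928 →hi
  mid=-2.79047 |R|=1.00784 →lo
  mid=-2.78765 |R|=1.00355 →lo
  ...
  [-2.78535,-2.78517] ⇒ x*=-2.7853
So |R|<1 on (-2.7853, 0).

(-2.7853,0); λ=-5 ⇒ h* = 0.5571.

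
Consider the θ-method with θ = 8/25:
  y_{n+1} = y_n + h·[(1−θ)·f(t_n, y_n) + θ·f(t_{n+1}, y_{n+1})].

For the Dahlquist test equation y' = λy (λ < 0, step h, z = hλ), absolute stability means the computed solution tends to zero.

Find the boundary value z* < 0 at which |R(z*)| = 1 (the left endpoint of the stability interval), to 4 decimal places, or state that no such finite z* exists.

left endpoint -5.5556.

Set f=λy, z=hλ:
  y_{n+1} = y_n + z·[17/25·y_n + 8/25·y_{n+1}] ⇒ (1 − 8/25z)y_{n+1} = (1 + 17/25z)y_n
  ⇒ R(z) = (1 + 17/25z)/(1 − 8/25z).

Solve |R(x)|<1 on ℝ⁻.
x=-0.6: |R|=0.4966
R=−1: 1+17/25x = −1+8/25x ⇒ -9/25x=2 ⇒ x=2/(-9/25)=-5.5556
Confirm numerically:
  x=-4.901: |R|=0.90825 <1
  x=-4.438: |R|=0.83376 <1
  x=-4.034: |R|=0.76090 <1
  x=-5.978: |R|=1.05221 >1
  x=-5.861: |R|=1.03824 >1
Stable set (-5.5556, 0).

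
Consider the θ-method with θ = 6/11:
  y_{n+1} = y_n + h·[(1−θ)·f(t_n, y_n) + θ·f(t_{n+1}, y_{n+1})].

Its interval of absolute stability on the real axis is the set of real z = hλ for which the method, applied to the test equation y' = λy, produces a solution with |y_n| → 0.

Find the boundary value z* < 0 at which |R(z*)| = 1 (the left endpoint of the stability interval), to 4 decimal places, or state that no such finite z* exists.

On y'=λy, z=hλ:
  y_{n+1} = y_n + z·[5/11·y_n + 6/11·y_{n+1}] ⇒ (1 − 6/11z)y_{n+1} = (1 + 5/11z)y_n
  Hence R(z) = (1 + 5/11z)/(1 − 6/11z).

Solve |R(x)|<1 on ℝ⁻.
x=-0.36: |R|=0.6991
x=-2: |R|=0.0435
x=-10: |R|=0.5493
x=-100: |R|=0.8003
θ=6/11≥1/2 ⇒ |1+5/11x|<|1−6/11x| ∀x<0 ⇒ stable on all of ℝ⁻.

interval (−∞, 0).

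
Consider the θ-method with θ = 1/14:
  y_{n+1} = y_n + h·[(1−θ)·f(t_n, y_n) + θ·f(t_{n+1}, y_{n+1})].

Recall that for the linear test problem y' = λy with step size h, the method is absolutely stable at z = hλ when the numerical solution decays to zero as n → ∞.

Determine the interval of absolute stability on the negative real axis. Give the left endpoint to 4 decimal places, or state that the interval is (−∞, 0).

Set f=λy, z=hλ:
  y_{n+1} = y_n + z·[13/14·y_n + 1/14·y_{n+1}] ⇒ (1 − 1/14z)y_{n+1} = (1 + 13/14z)y_n
  ⇒ R(z) = (1 + 13/14z)/(1 − 1/14z).

Boundary: |R(x)|=1, x<0.
x=-1.64: |R|=0.4680
R=−1: 1+13/14x = −1+1/14x ⇒ -6/7x=2 ⇒ x=2/(-6/7)=-2.3333
Confirm numerically:
  x=-1.981: |R|=0.73544 <1
  x=-1.843: |R|=0.62861 <1
  x=-1.352: |R|=0.23293 <1
  x=-2.710: |R|=1.27050 >1
  x=-2.384: |R|=1.03711 >1
So |R|<1 on (-2.3333, 0).

z∈(-2.3333,0).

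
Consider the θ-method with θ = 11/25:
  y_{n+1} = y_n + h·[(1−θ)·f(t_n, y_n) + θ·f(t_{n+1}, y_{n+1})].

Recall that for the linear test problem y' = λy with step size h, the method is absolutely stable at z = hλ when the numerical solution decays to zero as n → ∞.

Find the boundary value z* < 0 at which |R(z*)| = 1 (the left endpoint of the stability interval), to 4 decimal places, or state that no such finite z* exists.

On y'=λy, z=hλ:
  y_{n+1} = y_n + z·[14/25·y_n + 11/25·y_{n+1}] ⇒ (1 − 11/25z)y_{n+1} = (1 + 14/25z)y_n
  so R(z) = (1 + 14/25z)/(1 − 11/25z).

Solve |R(x)|<1 on ℝ⁻.
x=-0.83: |R|=0.3920
R=−1: 1+14/25x = −1+11/25x ⇒ -3/25x=2 ⇒ x=2/(-3/25)=-16.6667
Confirm numerically:
  x=-14.087: |R|=0.95700 <1
  x=-8.325: |R|=0.78533 <1
  x=-8.308: |R|=0.78455 <1
  x=-17.040: |R|=1.00527 >1
  x=-16.770: |R|=1.00148 >1
  x=-16.707: |R|=1.00058 >1
Interval (-16.6667, 0).

left endpoint -16.6667.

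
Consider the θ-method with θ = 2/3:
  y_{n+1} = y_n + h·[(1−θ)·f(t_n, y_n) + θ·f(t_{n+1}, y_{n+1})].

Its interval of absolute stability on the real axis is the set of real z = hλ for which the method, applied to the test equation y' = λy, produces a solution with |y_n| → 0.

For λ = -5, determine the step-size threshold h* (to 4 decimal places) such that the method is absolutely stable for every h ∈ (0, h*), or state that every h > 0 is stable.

interval (−∞, 0). Any h>0 works for λ=-5.

With y'=λy (z=hλ):
  y_{n+1} = y_n + z·[1/3·y_n + 2/3·y_{n+1}] ⇒ (1 − 2/3z)y_{n+1} = (1 + 1/3z)y_n
  ⇒ R(z) = (1 + 1/3z)/(1 − 2/3z).

Boundary: |R(x)|=1, x<0.
x=-0.77: |R|=0.4912
x=-2: |R|=0.1429
x=-10: |R|=0.3043
x=-100: |R|=0.4778
θ=2/3≥1/2 ⇒ |1+1/3x|<|1−2/3x| ∀x<0 ⇒ stable on all of ℝ⁻.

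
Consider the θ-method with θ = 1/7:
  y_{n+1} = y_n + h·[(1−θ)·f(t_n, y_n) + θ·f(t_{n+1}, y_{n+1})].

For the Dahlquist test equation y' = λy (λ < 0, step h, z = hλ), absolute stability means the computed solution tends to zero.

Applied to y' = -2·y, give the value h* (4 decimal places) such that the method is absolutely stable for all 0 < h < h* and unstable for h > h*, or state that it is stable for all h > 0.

(-2.8000,0); λ=-2 ⇒ h* = (14/5)/2 = 1.4000.

With y'=λy (z=hλ):
  y_{n+1} = y_n + z·[6/7·y_n + 1/7·y_{n+1}] ⇒ (1 − 1/7z)y_{n+1} = (1 + 6/7z)y_n
  Hence R(z) = (1 + 6/7z)/(1 − 1/7z).

Find x<0 with |R(x)|<1.
x=-1.28: |R|=0.0821
R=−1: 1+6/7x = −1+1/7x ⇒ -5/7x=2 ⇒ x=2/(-5/7)=-2.8000
Confirm numerically:
  x=-2.753: |R|=0.97590 <1
  x=-2.724: |R|=0.96092 <1
  x=-1.719: |R|=0.38009 <1
  x=-1.497: |R|=0.23326 <1
  x=-3.378: |R|=1.27847 >1
  x=-3.010: |R|=1.10490 >1
So |R|<1 on (-2.8000, 0).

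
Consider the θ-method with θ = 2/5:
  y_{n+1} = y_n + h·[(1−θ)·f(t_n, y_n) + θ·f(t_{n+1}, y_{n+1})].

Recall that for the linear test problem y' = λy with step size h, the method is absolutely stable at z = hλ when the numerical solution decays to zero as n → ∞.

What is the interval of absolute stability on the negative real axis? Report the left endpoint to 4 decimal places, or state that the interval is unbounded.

Set f=λy, z=hλ:
  y_{n+1} = y_n + z·[3/5·y_n + 2/5·y_{n+1}] ⇒ (1 − 2/5z)y_{n+1} = (1 + 3/5z)y_n
  Hence R(z) = (1 + 3/5z)/(1 − 2/5z).

Find x<0 with |R(x)|<1.
x=-0.83: |R|=0.3769
R=−1: 1+3/5x = −1+2/5x ⇒ -1/5x=2 ⇒ x=2/(-1/5)=-10.0000
Confirm numerically:
  x=-9.917: |R|=0.99666 <1
  x=-7.397: |R|=0.86850 <1
  x=-5.257: |R|=0.69428 <1
  x=-5.011: |R|=0.66789 <1
  x=-10.184: |R|=1.00725 >1
  x=-10.154: |R|=1.00609 >1
  x=-10.057: |R|=1.00227 >1
Interval (-10.0000, 0).

z∈(-10.0000,0).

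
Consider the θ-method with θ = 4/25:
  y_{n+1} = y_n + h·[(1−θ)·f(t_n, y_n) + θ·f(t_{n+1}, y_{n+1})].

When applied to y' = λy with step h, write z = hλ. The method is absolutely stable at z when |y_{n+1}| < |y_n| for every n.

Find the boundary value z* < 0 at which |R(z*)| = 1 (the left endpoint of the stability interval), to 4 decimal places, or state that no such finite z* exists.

z* = -2.9412.

Set f=λy, z=hλ:
  y_{n+1} = y_n + z·[21/25·y_n + 4/25·y_{n+1}] ⇒ (1 − 4/25z)y_{n+1} = (1 + 21/25z)y_n
  ⇒ R(z) = (1 + 21/25z)/(1 − 4/25z).

Boundary: |R(x)|=1, x<0.
x=-1.43: |R|=0.1637
R=−1: 1+21/25x = −1+4/25x ⇒ -17/25x=2 ⇒ x=2/(-17/25)=-2.9412
Confirm numerically:
  x=-2.804: |R|=0.93561 <1
  x=-2.293: |R|=0.67754 <1
  x=-1.984: |R|=0.50595 <1
  x=-1.568: |R|=0.25352 <1
  x=-3.519: |R|=1.25138 >1
  x=-3.449: |R|=1.22252 >1
  x=-3.388: |R|=1.19703 >1
Interval (-2.9412, 0).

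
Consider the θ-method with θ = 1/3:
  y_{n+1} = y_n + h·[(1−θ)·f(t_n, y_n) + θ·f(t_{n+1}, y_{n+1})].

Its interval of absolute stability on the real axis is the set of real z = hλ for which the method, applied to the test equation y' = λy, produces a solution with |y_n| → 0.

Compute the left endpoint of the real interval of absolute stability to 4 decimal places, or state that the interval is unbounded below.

On y'=λy, z=hλ:
  y_{n+1} = y_n + z·[2/3·y_n + 1/3·y_{n+1}] ⇒ (1 − 1/3z)y_{n+1} = (1 + 2/3z)y_n
  ⇒ R(z) = (1 + 2/3z)/(1 − 1/3z).

Need |R(x)|<1, x<0.
x=-0.6: |R|=0.5000
R=−1: 1+2/3x = −1+1/3x ⇒ -1/3x=2 ⇒ x=2/(-1/3)=-6.0000
Confirm numerically:
  x=-4.464: |R|=0.79421 <1
  x=-4.246: |R|=0.75794 <1
  x=-3.921: |R|=0.69961 <1
  x=-3.333: |R|=0.57887 <1
  x=-6.542: |R|=1.05680 >1
  x=-6.486: |R|=1.05123 >1
  x=-6.406: |R|=1.04316 >1
So |R|<1 on (-6.0000, 0).

z* = -6.0000.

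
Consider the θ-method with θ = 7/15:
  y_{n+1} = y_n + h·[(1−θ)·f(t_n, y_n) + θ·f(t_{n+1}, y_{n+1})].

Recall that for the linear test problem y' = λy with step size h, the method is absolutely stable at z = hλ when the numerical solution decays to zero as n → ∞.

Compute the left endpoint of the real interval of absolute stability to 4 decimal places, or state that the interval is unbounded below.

left endpoint -30.0000.

On y'=λy, z=hλ:
  y_{n+1} = y_n + z·[8/15·y_n + 7/15·y_{n+1}] ⇒ (1 − 7/15z)y_{n+1} = (1 + 8/15z)y_n
  ⇒ R(z) = (1 + 8/15z)/(1 − 7/15z).

Need |R(x)|<1, x<0.
x=-1.24: |R|=0.2145
R=−1: 1+8/15x = −1+7/15x ⇒ -1/15x=2 ⇒ x=2/(-1/15)=-30.0000
Confirm numerically:
  x=-25.714: |R|=0.97802 <1
  x=-21.800: |R|=0.95107 <1
  x=-16.826: |R|=0.90078 <1
  x=-30.461: |R|=1.00202 >1
  x=-30.209: |R|=1.00092 >1
Stable set (-30.0000, 0).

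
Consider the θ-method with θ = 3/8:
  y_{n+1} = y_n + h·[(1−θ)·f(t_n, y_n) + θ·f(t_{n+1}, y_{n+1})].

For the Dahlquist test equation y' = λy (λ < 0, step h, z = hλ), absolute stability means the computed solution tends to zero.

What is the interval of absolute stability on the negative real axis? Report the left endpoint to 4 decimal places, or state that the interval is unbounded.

(-8.0000, 0).

Set f=λy, z=hλ:
  y_{n+1} = y_n + z·[5/8·y_n + 3/8·y_{n+1}] ⇒ (1 − 3/8z)y_{n+1} = (1 + 5/8z)y_n
  Hence R(z) = (1 + 5/8z)/(1 − 3/8z).

Solve |R(x)|<1 on ℝ⁻.
x=-1.3: |R|=0.1261
R=−1: 1+5/8x = −1+3/8x ⇒ -1/4x=2 ⇒ x=2/(-1/4)=-8.0000
Confirm numerically:
  x=-5.721: |R|=0.81886 <1
  x=-5.585: |R|=0.80489 <1
  x=-5.100: |R|=0.75107 <1
  x=-3.998: |R|=0.59968 <1
  x=-8.364: |R|=1.02200 >1
  x=-8.316: |R|=1.01918 >1
Stable set (-8.0000, 0).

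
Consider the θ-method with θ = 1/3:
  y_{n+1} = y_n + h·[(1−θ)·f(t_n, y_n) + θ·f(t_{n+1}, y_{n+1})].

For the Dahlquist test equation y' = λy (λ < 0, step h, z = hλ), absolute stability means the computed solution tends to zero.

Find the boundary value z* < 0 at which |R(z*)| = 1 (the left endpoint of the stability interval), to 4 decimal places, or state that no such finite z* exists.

z* = -6.0000.

Set f=λy, z=hλ:
  y_{n+1} = y_n + z·[2/3·y_n + 1/3·y_{n+1}] ⇒ (1 − 1/3z)y_{n+1} = (1 + 2/3z)y_n
  Hence R(z) = (1 + 2/3z)/(1 − 1/3z).

Find x<0 with |R(x)|<1.
x=-1.08: |R|=0.2059
R=−1: 1+2/3x = −1+1/3x ⇒ -1/3x=2 ⇒ x=2/(-1/3)=-6.0000
Confirm numerically:
  x=-5.312: |R|=0.91723 <1
  x=-5.069: |R|=0.88462 <1
  x=-2.792: |R|=0.44613 <1
  x=-6.545: |R|=1.05710 >1
  x=-6.541: |R|=1.05670 >1
  x=-6.247: |R|=1.02671 >1
Stable set (-6.0000, 0).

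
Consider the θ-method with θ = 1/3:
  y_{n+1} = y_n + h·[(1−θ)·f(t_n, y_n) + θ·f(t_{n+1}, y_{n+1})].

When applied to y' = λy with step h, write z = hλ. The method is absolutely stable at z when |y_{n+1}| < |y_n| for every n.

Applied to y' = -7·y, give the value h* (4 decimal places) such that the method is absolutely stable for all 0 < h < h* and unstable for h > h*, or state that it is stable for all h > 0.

(-6.0000,0); λ=-7 ⇒ h* = (6)/7 = 0.8571.

Set f=λy, z=hλ:
  y_{n+1} = y_n + z·[2/3·y_n + 1/3·y_{n+1}] ⇒ (1 − 1/3z)y_{n+1} = (1 + 2/3z)y_n
  ⇒ R(z) = (1 + 2/3z)/(1 − 1/3z).

Find x<0 with |R(x)|<1.
x=-1.76: |R|=0.1092
R=−1: 1+2/3x = −1+1/3x ⇒ -1/3x=2 ⇒ x=2/(-1/3)=-6.0000
Confirm numerically:
  x=-5.585: |R|=0.95166 <1
  x=-4.929: |R|=0.86493 <1
  x=-4.852: |R|=0.85380 <1
  x=-6.034: |R|=1.00376 >1
  x=-6.032: |R|=1.00354 >1
Stable set (-6.0000, 0).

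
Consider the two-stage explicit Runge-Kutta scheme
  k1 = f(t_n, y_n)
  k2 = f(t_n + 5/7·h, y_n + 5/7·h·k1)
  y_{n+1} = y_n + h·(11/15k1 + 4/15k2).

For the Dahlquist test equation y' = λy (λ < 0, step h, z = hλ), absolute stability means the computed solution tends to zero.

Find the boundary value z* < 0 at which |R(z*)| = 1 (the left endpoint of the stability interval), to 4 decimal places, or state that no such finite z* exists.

z* = -5.2500.

On y'=λy, z=hλ:
  k1=λy_n ⇒ h·k1=z·y_n;  k2=λ(1+5/7z)y_n ⇒ h·k2=z(1+5/7z)y_n
  y_{n+1}/y_n = 1 + 11/15z + 4/15z(1+5/7z) = 1 + z + 4/21z²
  so R(z) = 1 + z + 4/21z².

Boundary: |R(x)|=1, x<0.
x=-0.46: |R|=0.5803
R=1: x+4/21x²=0 ⇒ x=−21/4=-5.2500; min R=1−1/(4·4/21)=-0.3125>−1
Confirm numerically:
  x=-4.222: |R|=0.17329 <1
  x=-3.351: |R|=0.21210 <1
  x=-2.231: |R|=0.28293 <1
  x=-5.696: |R|=1.48389 >1
  x=-5.615: |R|=1.39038 >1
  x=-5.396: |R|=1.15006 >1
Interval (-5.2500, 0).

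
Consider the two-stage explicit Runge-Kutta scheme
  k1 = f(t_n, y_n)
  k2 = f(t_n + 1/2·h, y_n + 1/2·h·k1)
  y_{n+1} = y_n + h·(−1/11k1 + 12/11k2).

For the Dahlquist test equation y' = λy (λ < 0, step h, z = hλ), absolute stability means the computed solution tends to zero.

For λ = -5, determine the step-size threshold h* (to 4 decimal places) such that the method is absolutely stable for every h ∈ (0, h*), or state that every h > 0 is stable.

On y'=λy, z=hλ:
  k1=λy_n ⇒ h·k1=z·y_n;  k2=λ(1+1/2z)y_n ⇒ h·k2=z(1+1/2z)y_n
  y_{n+1}/y_n = 1 − 1/11z + 12/11z(1+1/2z) = 1 + z + 6/11z²
  so R(z) = 1 + z + 6/11z².

Need |R(x)|<1, x<0.
x=-0.61: |R|=0.5930
R=1: x+6/11x²=0 ⇒ x=−11/6=-1.8333; min R=1−1/(4·6/11)=0.5417>−1
Confirm numerically:
  x=-1.755: |R|=0.92501 <1
  x=-1.516: |R|=0.73759 <1
  x=-1.493: |R|=0.72284 <1
  x=-1.485: |R|=0.71785 <1
  x=-2.341: |R|=1.64824 >1
  x=-2.265: |R|=1.53330 >1
  x=-1.866: |R|=1.03325 >1
Stable set (-1.8333, 0).

(-1.8333,0); λ=-5 ⇒ h* = (11/6)/5 = 0.3667.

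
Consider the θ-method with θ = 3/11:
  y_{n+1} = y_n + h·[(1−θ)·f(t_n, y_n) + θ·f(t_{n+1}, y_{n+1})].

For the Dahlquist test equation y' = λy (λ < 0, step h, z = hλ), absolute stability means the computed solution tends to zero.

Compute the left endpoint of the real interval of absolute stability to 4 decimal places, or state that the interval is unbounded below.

On y'=λy, z=hλ:
  y_{n+1} = y_n + z·[8/11·y_n + 3/11·y_{n+1}] ⇒ (1 − 3/11z)y_{n+1} = (1 + 8/11z)y_n
  so R(z) = (1 + 8/11z)/(1 − 3/11z).

Need |R(x)|<1, x<0.
x=-1.38: |R|=0.0026
R=−1: 1+8/11x = −1+3/11x ⇒ -5/11x=2 ⇒ x=2/(-5/11)=-4.4000
Confirm numerically:
  x=-3.606: |R|=0.81804 <1
  x=-3.560: |R|=0.80627 <1
  x=-3.397: |R|=0.76334 <1
  x=-4.860: |R|=1.08991 >1
  x=-4.459: |R|=1.01210 >1
Stable set (-4.4000, 0).

z* = -4.4000.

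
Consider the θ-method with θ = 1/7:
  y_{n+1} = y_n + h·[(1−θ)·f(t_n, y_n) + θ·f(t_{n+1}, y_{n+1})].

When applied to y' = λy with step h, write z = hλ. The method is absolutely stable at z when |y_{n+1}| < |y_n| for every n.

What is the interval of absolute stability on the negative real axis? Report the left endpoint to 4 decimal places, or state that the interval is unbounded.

Set f=λy, z=hλ:
  y_{n+1} = y_n + z·[6/7·y_n + 1/7·y_{n+1}] ⇒ (1 − 1/7z)y_{n+1} = (1 + 6/7z)y_n
  so R(z) = (1 + 6/7z)/(1 − 1/7z).

Find x<0 with |R(x)|<1.
x=-1.67: |R|=0.3483
R=−1: 1+6/7x = −1+1/7x ⇒ -5/7x=2 ⇒ x=2/(-5/7)=-2.8000
Confirm numerically:
  x=-1.990: |R|=0.54950 <1
  x=-1.938: |R|=0.51779 <1
  x=-1.261: |R|=0.06851 <1
  x=-3.308: |R|=1.24641 >1
  x=-3.042: |R|=1.12049 >1
  x=-2.917: |R|=1.05899 >1
Stable set (-2.8000, 0).

z∈(-2.8000,0).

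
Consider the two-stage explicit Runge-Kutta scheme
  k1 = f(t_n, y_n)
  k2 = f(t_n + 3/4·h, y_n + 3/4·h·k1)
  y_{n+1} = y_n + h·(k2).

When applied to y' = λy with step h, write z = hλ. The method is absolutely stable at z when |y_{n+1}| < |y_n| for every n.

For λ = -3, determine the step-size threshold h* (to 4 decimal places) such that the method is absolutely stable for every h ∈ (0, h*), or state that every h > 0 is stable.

(-1.3333,0); λ=-3 ⇒ h* = (4/3)/3 = 0.4444.

Test eqn y'=λy, z=hλ:
  k1=λy_n ⇒ h·k1=z·y_n;  k2=λ(1+3/4z)y_n ⇒ h·k2=z(1+3/4z)y_n
  y_{n+1}/y_n = 1 + z(1+3/4z) = 1 + z + 3/4z²
  R(z) = 1 + z + 3/4z².

Need |R(x)|<1, x<0.
x=-1.61: |R|=1.3341
R=1: x+3/4x²=0 ⇒ x=−4/3=-1.3333; min R=1−1/(4·3/4)=0.6667>−1
Confirm numerically:
  x=-1.219: |R|=0.89547 <1
  x=-0.756: |R|=0.67265 <1
  x=-0.582: |R|=0.67204 <1
  x=-1.931: |R|=1.86557 >1
  x=-1.783: |R|=1.60132 >1
Interval (-1.3333, 0).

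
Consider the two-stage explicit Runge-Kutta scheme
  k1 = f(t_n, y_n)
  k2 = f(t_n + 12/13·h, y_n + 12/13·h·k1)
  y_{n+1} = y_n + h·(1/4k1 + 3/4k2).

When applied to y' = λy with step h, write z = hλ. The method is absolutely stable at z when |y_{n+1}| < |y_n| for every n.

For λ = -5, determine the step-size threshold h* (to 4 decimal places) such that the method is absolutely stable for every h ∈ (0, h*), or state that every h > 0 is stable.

On y'=λy, z=hλ:
  k1=λy_n ⇒ h·k1=z·y_n;  k2=λ(1+12/13z)y_n ⇒ h·k2=z(1+12/13z)y_n
  y_{n+1}/y_n = 1 + 1/4z + 3/4z(1+12/13z) = 1 + z + 9/13z²
  so R(z) = 1 + z + 9/13z².

Solve |R(x)|<1 on ℝ⁻.
x=-0.36: |R|=0.7297
R=1: x+9/13x²=0 ⇒ x=−13/9=-1.4444; min R=1−1/(4·9/13)=0.6389>−1
Confirm numerically:
  x=-0.959: |R|=0.67770 <1
  x=-0.957: |R|=0.67705 <1
  x=-0.692: |R|=0.63952 <1
  x=-1.676: |R|=1.26868 >1
  x=-1.535: |R|=1.09623 >1
  x=-1.476: |R|=1.03224 >1
So |R|<1 on (-1.4444, 0).

(-1.4444,0); λ=-5 ⇒ h* = (13/9)/5 = 0.2889.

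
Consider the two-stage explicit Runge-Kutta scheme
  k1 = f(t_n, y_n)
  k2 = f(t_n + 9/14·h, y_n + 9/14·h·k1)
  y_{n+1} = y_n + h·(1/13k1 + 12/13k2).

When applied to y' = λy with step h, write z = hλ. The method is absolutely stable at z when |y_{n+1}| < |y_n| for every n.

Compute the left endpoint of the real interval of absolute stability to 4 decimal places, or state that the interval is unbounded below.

On y'=λy, z=hλ:
  k1=λy_n ⇒ h·k1=z·y_n;  k2=λ(1+9/14z)y_n ⇒ h·k2=z(1+9/14z)y_n
  y_{n+1}/y_n = 1 + 1/13z + 12/13z(1+9/14z) = 1 + z + 54/91z²
  Hence R(z) = 1 + z + 54/91z².

Solve |R(x)|<1 on ℝ⁻.
x=-1.4: |R|=0.7631
R=1: x+54/91x²=0 ⇒ x=−91/54=-1.6852; min R=1−1/(4·54/91)=0.5787>−1
Confirm numerically:
  x=-1.233: |R|=0.66915 <1
  x=-1.070: |R|=0.60939 <1
  x=-0.854: |R|=0.57878 <1
  x=-2.044: |R|=1.43521 >1
  x=-1.842: |R|=1.17141 >1
  x=-1.795: |R|=1.11697 >1
So |R|<1 on (-1.6852, 0).

z* = -1.6852.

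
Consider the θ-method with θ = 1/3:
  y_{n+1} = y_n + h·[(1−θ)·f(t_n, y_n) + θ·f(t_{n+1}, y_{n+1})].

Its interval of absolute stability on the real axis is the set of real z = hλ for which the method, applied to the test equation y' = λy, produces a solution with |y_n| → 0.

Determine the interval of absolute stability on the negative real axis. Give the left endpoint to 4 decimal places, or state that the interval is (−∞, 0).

Set f=λy, z=hλ:
  y_{n+1} = y_n + z·[2/3·y_n + 1/3·y_{n+1}] ⇒ (1 − 1/3z)y_{n+1} = (1 + 2/3z)y_n
  ⇒ R(z) = (1 + 2/3z)/(1 − 1/3z).

Find x<0 with |R(x)|<1.
x=-1.09: |R|=0.2005
R=−1: 1+2/3x = −1+1/3x ⇒ -1/3x=2 ⇒ x=2/(-1/3)=-6.0000
Confirm numerically:
  x=-5.772: |R|=0.97401 <1
  x=-5.373: |R|=0.92512 <1
  x=-2.787: |R|=0.44479 <1
  x=-6.487: |R|=1.05133 >1
  x=-6.197: |R|=1.02142 >1
  x=-6.196: |R|=1.02131 >1
Interval (-6.0000, 0).

(-6.0000, 0).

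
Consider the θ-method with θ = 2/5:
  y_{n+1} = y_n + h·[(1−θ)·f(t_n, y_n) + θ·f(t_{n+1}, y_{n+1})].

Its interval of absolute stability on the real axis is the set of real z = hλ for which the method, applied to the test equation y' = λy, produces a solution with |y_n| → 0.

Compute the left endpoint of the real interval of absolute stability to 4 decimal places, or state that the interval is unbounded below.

Test eqn y'=λy, z=hλ:
  y_{n+1} = y_n + z·[3/5·y_n + 2/5·y_{n+1}] ⇒ (1 − 2/5z)y_{n+1} = (1 + 3/5z)y_n
  R(z) = (1 + 3/5z)/(1 − 2/5z).

Need |R(x)|<1, x<0.
x=-1.01: |R|=0.2806
R=−1: 1+3/5x = −1+2/5x ⇒ -1/5x=2 ⇒ x=2/(-1/5)=-10.0000
Confirm numerically:
  x=-9.630: |R|=0.98475 <1
  x=-8.668: |R|=0.94037 <1
  x=-6.543: |R|=0.80886 <1
  x=-4.636: |R|=0.62416 <1
  x=-10.336: |R|=1.01309 >1
  x=-10.209: |R|=1.00822 >1
Interval (-10.0000, 0).

z* = -10.0000.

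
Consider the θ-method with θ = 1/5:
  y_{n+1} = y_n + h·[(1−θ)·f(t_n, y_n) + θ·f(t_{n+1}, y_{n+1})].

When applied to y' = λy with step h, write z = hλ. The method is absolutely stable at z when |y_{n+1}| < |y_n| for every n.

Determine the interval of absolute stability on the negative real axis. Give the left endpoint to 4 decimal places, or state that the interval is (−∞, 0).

(-3.3333, 0).

Set f=λy, z=hλ:
  y_{n+1} = y_n + z·[4/5·y_n + 1/5·y_{n+1}] ⇒ (1 − 1/5z)y_{n+1} = (1 + 4/5z)y_n
  ⇒ R(z) = (1 + 4/5z)/(1 − 1/5z).

Need |R(x)|<1, x<0.
x=-0.72: |R|=0.3706
R=−1: 1+4/5x = −1+1/5x ⇒ -3/5x=2 ⇒ x=2/(-3/5)=-3.3333
Confirm numerically:
  x=-3.278: |R|=0.97995 <1
  x=-2.525: |R|=0.67774 <1
  x=-2.490: |R|=0.66222 <1
  x=-1.453: |R|=0.12583 <1
  x=-3.822: |R|=1.16618 >1
  x=-3.802: |R|=1.15974 >1
Interval (-3.3333, 0).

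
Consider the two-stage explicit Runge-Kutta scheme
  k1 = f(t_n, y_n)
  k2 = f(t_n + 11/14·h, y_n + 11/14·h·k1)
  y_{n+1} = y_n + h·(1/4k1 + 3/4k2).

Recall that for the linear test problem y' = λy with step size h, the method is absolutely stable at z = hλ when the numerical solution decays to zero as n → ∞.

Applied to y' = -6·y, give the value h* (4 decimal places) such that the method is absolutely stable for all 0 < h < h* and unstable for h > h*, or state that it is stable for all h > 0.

(-1.6970,0); λ=-6 ⇒ h* = (56/33)/6 = 0.2828.

Test eqn y'=λy, z=hλ:
  k1=λy_n ⇒ h·k1=z·y_n;  k2=λ(1+11/14z)y_n ⇒ h·k2=z(1+11/14z)y_n
  y_{n+1}/y_n = 1 + 1/4z + 3/4z(1+11/14z) = 1 + z + 33/56z²
  Hence R(z) = 1 + z + 33/56z².

Find x<0 with |R(x)|<1.
x=-1: |R|=0.5893
R=1: x+33/56x²=0 ⇒ x=−56/33=-1.6970; min R=1−1/(4·33/56)=0.5758>−1
Confirm numerically:
  x=-1.476: |R|=0.80780 <1
  x=-0.996: |R|=0.58858 <1
  x=-0.973: |R|=0.58489 <1
  x=-0.684: |R|=0.59170 <1
  x=-2.282: |R|=1.78672 >1
  x=-1.877: |R|=1.19913 >1
  x=-1.859: |R|=1.17750 >1
Stable set (-1.6970, 0).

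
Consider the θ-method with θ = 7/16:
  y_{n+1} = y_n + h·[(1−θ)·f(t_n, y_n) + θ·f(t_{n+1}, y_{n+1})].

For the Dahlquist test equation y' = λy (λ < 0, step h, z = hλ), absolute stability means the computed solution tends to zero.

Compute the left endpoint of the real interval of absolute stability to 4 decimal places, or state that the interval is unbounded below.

With y'=λy (z=hλ):
  y_{n+1} = y_n + z·[9/16·y_n + 7/16·y_{n+1}] ⇒ (1 − 7/16z)y_{n+1} = (1 + 9/16z)y_n
  so R(z) = (1 + 9/16z)/(1 − 7/16z).

Solve |R(x)|<1 on ℝ⁻.
x=-0.33: |R|=0.7116
R=−1: 1+9/16x = −1+7/16x ⇒ -1/8x=2 ⇒ x=2/(-1/8)=-16.0000
Confirm numerically:
  x=-12.998: |R|=0.94388 <1
  x=-12.265: |R|=0.92666 <1
  x=-11.761: |R|=0.91378 <1
  x=-16.591: |R|=1.00895 >1
  x=-16.302: |R|=1.00464 >1
  x=-16.123: |R|=1.00191 >1
Stable set (-16.0000, 0).

z* = -16.0000.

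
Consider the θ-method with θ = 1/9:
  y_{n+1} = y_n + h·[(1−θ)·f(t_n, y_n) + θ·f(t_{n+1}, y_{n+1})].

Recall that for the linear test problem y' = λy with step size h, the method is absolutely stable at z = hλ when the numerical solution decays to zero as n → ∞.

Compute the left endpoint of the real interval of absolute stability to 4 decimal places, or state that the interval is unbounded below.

left endpoint -2.5714.

With y'=λy (z=hλ):
  y_{n+1} = y_n + z·[8/9·y_n + 1/9·y_{n+1}] ⇒ (1 − 1/9z)y_{n+1} = (1 + 8/9z)y_n
  ⇒ R(z) = (1 + 8/9z)/(1 − 1/9z).

Solve |R(x)|<1 on ℝ⁻.
x=-1.21: |R|=0.0666
R=−1: 1+8/9x = −1+1/9x ⇒ -7/9x=2 ⇒ x=2/(-7/9)=-2.5714
Confirm numerically:
  x=-1.931: |R|=0.58988 <1
  x=-1.875: |R|=0.55172 <1
  x=-1.745: |R|=0.46161 <1
  x=-3.070: |R|=1.28915 >1
  x=-2.819: |R|=1.14663 >1
  x=-2.717: |R|=1.08697 >1
Interval (-2.5714, 0).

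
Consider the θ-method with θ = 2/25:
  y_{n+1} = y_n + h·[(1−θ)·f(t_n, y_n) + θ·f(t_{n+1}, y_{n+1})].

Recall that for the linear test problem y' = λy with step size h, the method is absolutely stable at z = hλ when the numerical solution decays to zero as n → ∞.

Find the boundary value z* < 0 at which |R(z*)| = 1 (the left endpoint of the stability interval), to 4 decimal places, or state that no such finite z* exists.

On y'=λy, z=hλ:
  y_{n+1} = y_n + z·[23/25·y_n + 2/25·y_{n+1}] ⇒ (1 − 2/25z)y_{n+1} = (1 + 23/25z)y_n
  so R(z) = (1 + 23/25z)/(1 − 2/25z).

Need |R(x)|<1, x<0.
x=-1.56: |R|=0.3869
R=−1: 1+23/25x = −1+2/25x ⇒ -21/25x=2 ⇒ x=2/(-21/25)=-2.3810
Confirm numerically:
  x=-2.094: |R|=0.79355 <1
  x=-1.870: |R|=0.62665 <1
  x=-1.631: |R|=0.44275 <1
  x=-1.056: |R|=0.02626 <1
  x=-2.793: |R|=1.28291 >1
  x=-2.563: |R|=1.12690 >1
So |R|<1 on (-2.3810, 0).

z* = -2.3810.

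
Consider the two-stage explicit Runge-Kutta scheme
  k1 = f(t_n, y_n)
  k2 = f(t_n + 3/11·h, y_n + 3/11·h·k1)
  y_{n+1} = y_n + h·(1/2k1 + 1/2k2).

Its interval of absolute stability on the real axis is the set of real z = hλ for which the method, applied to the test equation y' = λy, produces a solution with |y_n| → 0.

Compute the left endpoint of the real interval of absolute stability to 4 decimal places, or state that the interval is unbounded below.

Set f=λy, z=hλ:
  k1=λy_n ⇒ h·k1=z·y_n;  k2=λ(1+3/11z)y_n ⇒ h·k2=z(1+3/11z)y_n
  y_{n+1}/y_n = 1 + 1/2z + 1/2z(1+3/11z) = 1 + z + 3/22z²
  Hence R(z) = 1 + z + 3/22z².

Boundary: |R(x)|=1, x<0.
x=-1.31: |R|=0.0760
R=1: x+3/22x²=0 ⇒ x=−22/3=-7.3333; min R=1−1/(4·3/22)=-0.8333>−1
Confirm numerically:
  x=-5.310: |R|=0.46508 <1
  x=-5.197: |R|=0.51398 <1
  x=-3.803: |R|=0.83080 <1
  x=-7.816: |R|=1.51443 >1
  x=-7.668: |R|=1.34994 >1
Interval (-7.3333, 0).

z* = -7.3333.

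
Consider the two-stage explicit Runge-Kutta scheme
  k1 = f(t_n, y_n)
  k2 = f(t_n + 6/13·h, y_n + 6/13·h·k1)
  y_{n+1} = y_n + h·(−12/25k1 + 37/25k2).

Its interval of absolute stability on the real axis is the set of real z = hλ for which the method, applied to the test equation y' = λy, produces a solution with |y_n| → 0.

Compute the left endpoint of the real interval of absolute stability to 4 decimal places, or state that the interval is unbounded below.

On y'=λy, z=hλ:
  k1=λy_n ⇒ h·k1=z·y_n;  k2=λ(1+6/13z)y_n ⇒ h·k2=z(1+6/13z)y_n
  y_{n+1}/y_n = 1 − 12/25z + 37/25z(1+6/13z) = 1 + z + 222/325z²
  R(z) = 1 + z + 222/325z².

Boundary: |R(x)|=1, x<0.
x=-1.54: |R|=1.0800
R=1: x+222/325x²=0 ⇒ x=−325/222=-1.4640; min R=1−1/(4·222/325)=0.6340>−1
Confirm numerically:
  x=-1.186: |R|=0.77481 <1
  x=-1.134: |R|=0.74441 <1
  x=-0.652: |R|=0.63838 <1
  x=-2.036: |R|=1.79556 >1
  x=-2.028: |R|=1.78135 >1
So |R|<1 on (-1.4640, 0).

left endpoint -1.4640.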